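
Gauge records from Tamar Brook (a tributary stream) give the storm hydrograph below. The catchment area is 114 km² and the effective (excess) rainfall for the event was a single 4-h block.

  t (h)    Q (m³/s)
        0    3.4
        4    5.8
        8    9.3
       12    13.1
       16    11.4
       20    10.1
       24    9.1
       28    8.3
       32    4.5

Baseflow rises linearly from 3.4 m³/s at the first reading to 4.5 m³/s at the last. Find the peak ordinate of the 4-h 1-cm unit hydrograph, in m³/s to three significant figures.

Direct runoff: 0.00, 2.26, 5.62, 9.29, 7.45, 6.01, 4.88, 3.94, 0.00 m³/s; ΣQ_DR = 39.45 m³/s, peak = 9.29 m³/s.
Runoff depth d = ΣQ_DR·Δt / A = 39.45 × 14400 / (114 km²) = 4.983 mm.
The 1-cm UH is the DRH scaled by (10 mm)/d, so U_p = 9.29 × 10/4.983 = 18.6 m³/s.

U_p ≈ 18.6 m³/s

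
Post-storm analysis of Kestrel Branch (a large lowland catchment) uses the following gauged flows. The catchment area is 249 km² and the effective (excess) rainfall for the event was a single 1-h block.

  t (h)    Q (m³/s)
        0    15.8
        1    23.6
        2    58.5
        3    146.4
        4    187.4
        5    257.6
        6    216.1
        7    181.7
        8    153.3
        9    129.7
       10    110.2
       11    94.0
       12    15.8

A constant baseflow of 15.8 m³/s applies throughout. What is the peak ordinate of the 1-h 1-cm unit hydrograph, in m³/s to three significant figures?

Direct runoff: 0.0, 7.8, 42.7, 130.6, 171.6, 241.8, 200.3, 165.9, 137.5, 113.9, 94.4, 78.2, 0.0 m³/s; ΣQ_DR = 1385 m³/s, peak = 241.8 m³/s.
Runoff depth d = ΣQ_DR·Δt / A = 1385 × 3600 / (249 km²) = 20.02 mm.
The 1-cm UH is the DRH scaled by (10 mm)/d, so U_p = 241.8 × 10/20.02 = 121 m³/s.

U_p ≈ 121 m³/s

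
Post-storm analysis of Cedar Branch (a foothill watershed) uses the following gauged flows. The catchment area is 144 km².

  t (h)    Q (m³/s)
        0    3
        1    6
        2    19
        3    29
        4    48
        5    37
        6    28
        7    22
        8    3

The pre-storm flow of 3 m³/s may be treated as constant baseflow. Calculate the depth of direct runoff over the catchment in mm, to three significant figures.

d ≈ 4.20 mm

Direct runoff: 0.0, 3.0, 16.0, 26.0, 45.0, 34.0, 25.0, 19.0, 0.0 m³/s; ΣQ_DR = 168.0 m³/s.
V = ΣQ_DR · Δt = 168.0 × 3600 s = 6.048 × 10^5 m³.
Over A = 144 km², depth = V / A = 4.20 mm.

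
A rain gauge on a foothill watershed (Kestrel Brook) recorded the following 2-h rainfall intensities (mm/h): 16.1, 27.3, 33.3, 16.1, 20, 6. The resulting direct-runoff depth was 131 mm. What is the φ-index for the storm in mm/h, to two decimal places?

φ ≈ 9.46 mm/h

Only the 5 blocks with intensity above φ contribute runoff: 16.1, 27.3, 33.3, 16.1, 20 mm/h.
Σ(I−φ)·Δt = d  ⇒  (16.1+27.3+33.3+16.1+20 − 5φ)·2 = 131
φ = (112.8 − 131/2) / 5 = 9.46 mm/h.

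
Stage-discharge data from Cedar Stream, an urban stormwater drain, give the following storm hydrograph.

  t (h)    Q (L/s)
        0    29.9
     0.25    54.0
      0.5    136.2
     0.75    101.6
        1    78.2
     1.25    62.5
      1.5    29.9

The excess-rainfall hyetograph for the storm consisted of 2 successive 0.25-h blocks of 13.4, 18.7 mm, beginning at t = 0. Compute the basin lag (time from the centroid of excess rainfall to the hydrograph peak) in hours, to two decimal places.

Centroid of excess rainfall: t_c = Σ P_i·t̄_i / ΣP_i = 0.2706 h (block centres at 0.125, 0.375 h).
Hydrograph peak occurs at t = 0.5 h, so basin lag t_L = 0.5 − 0.2706 = 0.23 h.

t_L ≈ 0.23 h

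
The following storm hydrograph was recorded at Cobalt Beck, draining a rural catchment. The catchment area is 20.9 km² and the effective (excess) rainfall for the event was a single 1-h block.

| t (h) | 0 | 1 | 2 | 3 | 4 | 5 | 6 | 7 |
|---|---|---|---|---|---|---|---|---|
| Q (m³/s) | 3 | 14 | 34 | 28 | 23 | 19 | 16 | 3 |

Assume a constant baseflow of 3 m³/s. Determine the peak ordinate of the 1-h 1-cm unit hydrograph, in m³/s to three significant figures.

U_p ≈ 15.5 m³/s

Direct runoff: 0.0, 11.0, 31.0, 25.0, 20.0, 16.0, 13.0, 0.0 m³/s; ΣQ_DR = 116.0 m³/s, peak = 31.0 m³/s.
Runoff depth d = ΣQ_DR·Δt / A = 116.0 × 3600 / (20.9 km²) = 19.98 mm.
The 1-cm UH is the DRH scaled by (10 mm)/d, so U_p = 31.0 × 10/19.98 = 15.5 m³/s.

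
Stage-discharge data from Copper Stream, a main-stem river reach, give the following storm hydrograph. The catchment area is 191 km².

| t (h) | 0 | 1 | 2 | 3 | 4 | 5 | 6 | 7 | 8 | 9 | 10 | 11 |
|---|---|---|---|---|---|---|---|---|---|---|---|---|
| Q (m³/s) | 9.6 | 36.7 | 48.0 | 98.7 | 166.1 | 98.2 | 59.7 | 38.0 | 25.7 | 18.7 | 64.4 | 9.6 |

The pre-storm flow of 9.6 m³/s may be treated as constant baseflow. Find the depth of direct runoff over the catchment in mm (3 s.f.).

d ≈ 10.5 mm

Direct runoff: 0.0, 27.1, 38.4, 89.1, 156.5, 88.6, 50.1, 28.4, 16.1, 9.1, 54.8, 0.0 m³/s; ΣQ_DR = 558.2 m³/s.
V = ΣQ_DR · Δt = 558.2 × 3600 s = 2.010 × 10^6 m³.
Over A = 191 km², depth = V / A = 10.5 mm.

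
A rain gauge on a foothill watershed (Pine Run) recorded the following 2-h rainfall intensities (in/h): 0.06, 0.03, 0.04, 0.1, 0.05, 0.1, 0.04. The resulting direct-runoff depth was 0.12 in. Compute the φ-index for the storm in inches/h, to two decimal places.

Only the 2 blocks with intensity above φ contribute runoff: 0.1, 0.1 in/h.
Σ(I−φ)·Δt = d  ⇒  (0.1+0.1 − 2φ)·2 = 0.12
φ = (0.2000 − 0.12/2) / 2 = 0.07 in/h.

φ ≈ 0.07 in/h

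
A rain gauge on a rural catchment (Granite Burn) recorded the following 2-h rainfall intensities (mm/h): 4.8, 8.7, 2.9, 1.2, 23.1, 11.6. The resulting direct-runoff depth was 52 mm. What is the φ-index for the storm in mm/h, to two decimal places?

φ ≈ 5.80 mm/h

Only the 3 blocks with intensity above φ contribute runoff: 8.7, 23.1, 11.6 mm/h.
Σ(I−φ)·Δt = d  ⇒  (8.7+23.1+11.6 − 3φ)·2 = 52
φ = (43.40 − 52/2) / 3 = 5.80 mm/h.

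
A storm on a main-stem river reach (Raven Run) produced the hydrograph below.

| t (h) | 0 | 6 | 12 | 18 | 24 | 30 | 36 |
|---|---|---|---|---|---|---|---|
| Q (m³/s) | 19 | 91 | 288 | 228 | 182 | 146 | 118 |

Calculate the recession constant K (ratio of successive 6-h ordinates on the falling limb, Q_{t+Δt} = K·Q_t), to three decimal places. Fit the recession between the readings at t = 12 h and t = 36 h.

Using the recession-limb readings at t = 12 h and t = 36 h: Q falls from 288 to 118 m³/s over 4 intervals.
K = (Q₂/Q₁)^(1/4) = (118/288)^(1/4) = 0.800.

K ≈ 0.800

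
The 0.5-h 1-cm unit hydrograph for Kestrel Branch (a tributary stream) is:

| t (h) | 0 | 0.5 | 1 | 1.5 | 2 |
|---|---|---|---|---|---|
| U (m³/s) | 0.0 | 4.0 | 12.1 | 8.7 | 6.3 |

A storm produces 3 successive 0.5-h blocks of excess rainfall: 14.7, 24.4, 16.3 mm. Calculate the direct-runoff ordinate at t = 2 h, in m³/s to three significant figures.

By discrete convolution, Q_j = Σ (P_i / 10 mm) · U_{j−i}.
At t = 2 h (j=4): Q = (14.7/10)·6.3 + (24.4/10)·8.7 + (16.3/10)·12.1 = 50.2 m³/s.

Q ≈ 50.2 m³/s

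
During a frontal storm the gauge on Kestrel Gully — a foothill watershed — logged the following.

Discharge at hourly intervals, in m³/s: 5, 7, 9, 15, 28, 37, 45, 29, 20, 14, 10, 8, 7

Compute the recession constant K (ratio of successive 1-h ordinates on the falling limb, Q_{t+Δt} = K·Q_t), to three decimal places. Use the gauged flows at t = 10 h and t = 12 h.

K ≈ 0.837

Using the recession-limb readings at t = 10 h and t = 12 h: Q falls from 10 to 7 m³/s over 2 intervals.
K = (Q₂/Q₁)^(1/2) = (7/10)^(1/2) = 0.837.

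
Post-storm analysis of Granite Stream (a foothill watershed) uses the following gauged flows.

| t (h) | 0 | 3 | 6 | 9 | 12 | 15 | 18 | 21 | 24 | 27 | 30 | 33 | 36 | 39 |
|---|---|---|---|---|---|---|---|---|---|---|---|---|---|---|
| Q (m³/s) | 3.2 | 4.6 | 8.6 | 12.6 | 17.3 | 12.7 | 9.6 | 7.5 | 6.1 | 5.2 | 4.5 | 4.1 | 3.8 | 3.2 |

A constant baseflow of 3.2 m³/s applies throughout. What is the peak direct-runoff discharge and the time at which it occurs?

Q_p = 14.1 m³/s at t = 12 h

Subtracting baseflow gives direct-runoff ordinates: 0.0, 1.4, 5.4, 9.4, 14.1, 9.5, 6.4, 4.3, 2.9, 2.0, 1.3, 0.9, 0.6, 0.0 m³/s.
The maximum is 14.1 m³/s, occurring at the reading for t = 12 h.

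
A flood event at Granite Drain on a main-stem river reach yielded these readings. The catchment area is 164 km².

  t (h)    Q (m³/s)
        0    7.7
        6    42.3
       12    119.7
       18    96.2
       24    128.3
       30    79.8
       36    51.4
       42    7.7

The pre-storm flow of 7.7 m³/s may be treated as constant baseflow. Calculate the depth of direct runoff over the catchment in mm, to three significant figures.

d ≈ 62.1 mm

Direct runoff: 0.0, 34.6, 112.0, 88.5, 120.6, 72.1, 43.7, 0.0 m³/s; ΣQ_DR = 471.5 m³/s.
V = ΣQ_DR · Δt = 471.5 × 21600 s = 1.018 × 10^7 m³.
Over A = 164 km², depth = V / A = 62.1 mm.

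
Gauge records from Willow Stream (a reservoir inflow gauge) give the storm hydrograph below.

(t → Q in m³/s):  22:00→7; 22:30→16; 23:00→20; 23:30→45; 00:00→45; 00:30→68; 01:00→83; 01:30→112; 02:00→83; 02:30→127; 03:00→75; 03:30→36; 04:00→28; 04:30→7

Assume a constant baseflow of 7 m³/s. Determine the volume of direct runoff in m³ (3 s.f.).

Direct-runoff ordinates (Q − Q_b): 0.0, 9.0, 13.0, 38.0, 38.0, 61.0, 76.0, 105.0, 76.0, 120.0, 68.0, 29.0, 21.0, 0.0 m³/s.
ΣQ_DR = 654.0 m³/s.
With Δt = 0.5 h = 1800 s, V = ΣQ_DR · Δt = 654.0 × 1800 = 1.18 × 10^6 m³.

V ≈ 1.18 × 10^6 m³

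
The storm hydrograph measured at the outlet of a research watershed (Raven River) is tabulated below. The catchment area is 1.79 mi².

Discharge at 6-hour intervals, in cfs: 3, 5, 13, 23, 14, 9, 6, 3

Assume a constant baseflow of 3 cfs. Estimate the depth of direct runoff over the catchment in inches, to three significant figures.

d ≈ 0.270 in

Direct runoff: 0.0, 2.0, 10.0, 20.0, 11.0, 6.0, 3.0, 0.0 cfs; ΣQ_DR = 52.00 cfs.
V = ΣQ_DR · Δt = 52.00 × 21600 s = 1.123 × 10^6 ft³.
Over A = 1.79 mi², depth = V / A = 0.270 in.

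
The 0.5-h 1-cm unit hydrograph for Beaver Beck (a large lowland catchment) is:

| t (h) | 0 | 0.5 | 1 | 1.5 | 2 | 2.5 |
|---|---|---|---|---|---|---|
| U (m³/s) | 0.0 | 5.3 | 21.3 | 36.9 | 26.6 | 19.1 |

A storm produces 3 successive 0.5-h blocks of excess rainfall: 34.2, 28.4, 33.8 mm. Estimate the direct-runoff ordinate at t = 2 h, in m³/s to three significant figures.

By discrete convolution, Q_j = Σ (P_i / 10 mm) · U_{j−i}.
At t = 2 h (j=4): Q = (34.2/10)·26.6 + (28.4/10)·36.9 + (33.8/10)·21.3 = 268 m³/s.

Q ≈ 268 m³/s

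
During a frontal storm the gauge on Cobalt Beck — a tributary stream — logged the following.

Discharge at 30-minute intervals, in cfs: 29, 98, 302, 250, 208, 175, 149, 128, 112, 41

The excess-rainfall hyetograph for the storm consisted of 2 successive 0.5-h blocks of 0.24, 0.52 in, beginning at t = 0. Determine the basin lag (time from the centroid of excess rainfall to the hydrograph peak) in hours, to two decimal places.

t_L ≈ 0.41 h

Centroid of excess rainfall: t_c = Σ P_i·t̄_i / ΣP_i = 0.5921 h (block centres at 0.25, 0.75 h).
Hydrograph peak occurs at t = 1 h, so basin lag t_L = 1 − 0.5921 = 0.41 h.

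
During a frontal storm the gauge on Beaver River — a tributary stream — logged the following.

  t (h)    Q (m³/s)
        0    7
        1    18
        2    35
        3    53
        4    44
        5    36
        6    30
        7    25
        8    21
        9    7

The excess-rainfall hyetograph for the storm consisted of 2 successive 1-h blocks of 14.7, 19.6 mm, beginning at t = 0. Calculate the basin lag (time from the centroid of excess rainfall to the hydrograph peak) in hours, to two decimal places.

t_L ≈ 1.93 h

Centroid of excess rainfall: t_c = Σ P_i·t̄_i / ΣP_i = 1.0714 h (block centres at 0.5, 1.5 h).
Hydrograph peak occurs at t = 3 h, so basin lag t_L = 3 − 1.0714 = 1.93 h.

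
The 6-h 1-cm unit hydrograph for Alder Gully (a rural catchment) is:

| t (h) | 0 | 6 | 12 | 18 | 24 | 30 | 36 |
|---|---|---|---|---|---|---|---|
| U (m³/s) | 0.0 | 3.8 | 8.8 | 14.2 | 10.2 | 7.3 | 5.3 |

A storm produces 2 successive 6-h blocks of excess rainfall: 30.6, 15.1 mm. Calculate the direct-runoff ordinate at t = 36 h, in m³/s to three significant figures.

Q ≈ 27.2 m³/s

By discrete convolution, Q_j = Σ (P_i / 10 mm) · U_{j−i}.
At t = 36 h (j=6): Q = (30.6/10)·5.3 + (15.1/10)·7.3 = 27.2 m³/s.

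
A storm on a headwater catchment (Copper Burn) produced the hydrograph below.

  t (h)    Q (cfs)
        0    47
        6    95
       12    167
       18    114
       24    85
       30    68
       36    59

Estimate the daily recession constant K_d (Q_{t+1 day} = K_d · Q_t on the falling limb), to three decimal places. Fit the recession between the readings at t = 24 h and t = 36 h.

K_d ≈ 0.482

Between t = 24 h and t = 36 h the flow falls from 85 to 59 cfs over 2×6 h = 12 h.
Per-interval ratio K = (59/85)^(1/2) = 0.8331; K_d = K^(24/6) = 0.482.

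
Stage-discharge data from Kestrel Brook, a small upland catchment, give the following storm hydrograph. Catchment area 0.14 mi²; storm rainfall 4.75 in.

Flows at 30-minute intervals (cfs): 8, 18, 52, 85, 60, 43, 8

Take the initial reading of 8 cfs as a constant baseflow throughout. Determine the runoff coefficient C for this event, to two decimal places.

ΣQ_DR = 218.0 cfs; V = ΣQ_DR·Δt = 3.924 × 10^5 ft³.
Runoff depth d = V / A = 1.206 in.
C = d / P = 1.206 / 4.75 = 0.25.

C ≈ 0.25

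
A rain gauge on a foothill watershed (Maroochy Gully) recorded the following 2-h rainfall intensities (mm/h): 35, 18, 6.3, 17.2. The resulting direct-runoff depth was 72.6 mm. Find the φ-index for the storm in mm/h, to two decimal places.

Only the 3 blocks with intensity above φ contribute runoff: 35, 18, 17.2 mm/h.
Σ(I−φ)·Δt = d  ⇒  (35+18+17.2 − 3φ)·2 = 72.6
φ = (70.20 − 72.6/2) / 3 = 11.30 mm/h.

φ ≈ 11.30 mm/h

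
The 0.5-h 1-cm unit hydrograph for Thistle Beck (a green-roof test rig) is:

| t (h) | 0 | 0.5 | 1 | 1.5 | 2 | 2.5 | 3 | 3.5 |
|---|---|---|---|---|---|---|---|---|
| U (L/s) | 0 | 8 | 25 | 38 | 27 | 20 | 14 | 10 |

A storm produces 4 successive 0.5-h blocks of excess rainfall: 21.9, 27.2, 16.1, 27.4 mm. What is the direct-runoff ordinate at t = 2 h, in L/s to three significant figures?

Q ≈ 225 L/s

By discrete convolution, Q_j = Σ (P_i / 10 mm) · U_{j−i}.
At t = 2 h (j=4): Q = (21.9/10)·27 + (27.2/10)·38 + (16.1/10)·25 + (27.4/10)·8 = 225 L/s.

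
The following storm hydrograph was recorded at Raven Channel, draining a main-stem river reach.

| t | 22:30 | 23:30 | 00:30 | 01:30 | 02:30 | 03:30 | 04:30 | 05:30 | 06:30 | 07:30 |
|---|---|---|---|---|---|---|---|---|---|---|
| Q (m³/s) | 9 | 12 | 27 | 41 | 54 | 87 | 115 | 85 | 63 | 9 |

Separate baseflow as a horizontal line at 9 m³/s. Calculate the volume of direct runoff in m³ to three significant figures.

V ≈ 1.48 × 10^6 m³

Direct-runoff ordinates (Q − Q_b): 0.0, 3.0, 18.0, 32.0, 45.0, 78.0, 106.0, 76.0, 54.0, 0.0 m³/s.
ΣQ_DR = 412.0 m³/s.
With Δt = 1 h = 3600 s, V = ΣQ_DR · Δt = 412.0 × 3600 = 1.48 × 10^6 m³.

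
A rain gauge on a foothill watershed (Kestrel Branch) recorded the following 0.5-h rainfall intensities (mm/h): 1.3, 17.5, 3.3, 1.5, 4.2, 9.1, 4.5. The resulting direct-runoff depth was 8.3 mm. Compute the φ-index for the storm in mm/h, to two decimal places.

φ ≈ 5.00 mm/h

Only the 2 blocks with intensity above φ contribute runoff: 17.5, 9.1 mm/h.
Σ(I−φ)·Δt = d  ⇒  (17.5+9.1 − 2φ)·0.5 = 8.3
φ = (26.60 − 8.3/0.5) / 2 = 5.00 mm/h.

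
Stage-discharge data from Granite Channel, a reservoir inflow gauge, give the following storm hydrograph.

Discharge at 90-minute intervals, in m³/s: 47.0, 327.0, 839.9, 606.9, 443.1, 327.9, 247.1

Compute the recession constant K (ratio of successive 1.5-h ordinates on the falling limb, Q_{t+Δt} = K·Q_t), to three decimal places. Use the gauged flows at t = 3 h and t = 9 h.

Using the recession-limb readings at t = 3 h and t = 9 h: Q falls from 839.9 to 247.1 m³/s over 4 intervals.
K = (Q₂/Q₁)^(1/4) = (247.1/839.9)^(1/4) = 0.736.

K ≈ 0.736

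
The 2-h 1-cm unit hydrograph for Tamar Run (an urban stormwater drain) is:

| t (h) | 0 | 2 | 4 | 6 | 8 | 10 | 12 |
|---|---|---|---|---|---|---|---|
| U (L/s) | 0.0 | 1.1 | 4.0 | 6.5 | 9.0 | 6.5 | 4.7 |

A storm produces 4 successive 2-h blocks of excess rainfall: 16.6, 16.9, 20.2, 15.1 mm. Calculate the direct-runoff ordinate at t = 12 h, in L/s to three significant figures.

Q ≈ 46.8 L/s

By discrete convolution, Q_j = Σ (P_i / 10 mm) · U_{j−i}.
At t = 12 h (j=6): Q = (16.6/10)·4.7 + (16.9/10)·6.5 + (20.2/10)·9.0 + (15.1/10)·6.5 = 46.8 L/s.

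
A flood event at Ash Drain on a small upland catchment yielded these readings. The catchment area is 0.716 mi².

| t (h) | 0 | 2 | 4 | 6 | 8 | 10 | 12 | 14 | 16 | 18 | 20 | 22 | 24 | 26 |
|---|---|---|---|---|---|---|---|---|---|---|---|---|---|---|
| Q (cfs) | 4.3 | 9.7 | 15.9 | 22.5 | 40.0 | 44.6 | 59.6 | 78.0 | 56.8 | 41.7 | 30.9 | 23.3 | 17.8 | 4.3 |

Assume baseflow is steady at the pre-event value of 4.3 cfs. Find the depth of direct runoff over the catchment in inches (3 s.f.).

Direct runoff: 0.0, 5.4, 11.6, 18.2, 35.7, 40.3, 55.3, 73.7, 52.5, 37.4, 26.6, 19.0, 13.5, 0.0 cfs; ΣQ_DR = 389.2 cfs.
V = ΣQ_DR · Δt = 389.2 × 7200 s = 2.802 × 10^6 ft³.
Over A = 0.716 mi², depth = V / A = 1.68 in.

d ≈ 1.68 in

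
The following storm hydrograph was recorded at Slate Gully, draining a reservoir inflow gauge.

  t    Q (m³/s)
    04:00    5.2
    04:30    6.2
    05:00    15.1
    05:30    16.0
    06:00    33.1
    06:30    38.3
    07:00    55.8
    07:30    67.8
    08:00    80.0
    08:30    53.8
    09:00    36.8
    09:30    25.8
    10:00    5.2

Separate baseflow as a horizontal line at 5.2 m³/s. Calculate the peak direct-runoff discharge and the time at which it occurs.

Q_p = 74.8 m³/s at t = 08:00

Subtracting baseflow gives direct-runoff ordinates: 0.0, 1.0, 9.9, 10.8, 27.9, 33.1, 50.6, 62.6, 74.8, 48.6, 31.6, 20.6, 0.0 m³/s.
The maximum is 74.8 m³/s, occurring at the reading for t = 08:00.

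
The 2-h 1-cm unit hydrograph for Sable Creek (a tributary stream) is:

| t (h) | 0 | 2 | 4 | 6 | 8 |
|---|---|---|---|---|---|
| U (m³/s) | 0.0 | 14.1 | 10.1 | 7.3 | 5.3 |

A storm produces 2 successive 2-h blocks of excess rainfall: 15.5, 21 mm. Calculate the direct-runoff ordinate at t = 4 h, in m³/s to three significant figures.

By discrete convolution, Q_j = Σ (P_i / 10 mm) · U_{j−i}.
At t = 4 h (j=2): Q = (15.5/10)·10.1 + (21/10)·14.1 = 45.3 m³/s.

Q ≈ 45.3 m³/s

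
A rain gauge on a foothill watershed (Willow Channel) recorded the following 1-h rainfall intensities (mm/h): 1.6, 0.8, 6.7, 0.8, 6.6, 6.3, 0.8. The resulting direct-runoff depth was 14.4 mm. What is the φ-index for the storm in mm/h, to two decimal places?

Only the 3 blocks with intensity above φ contribute runoff: 6.7, 6.6, 6.3 mm/h.
Σ(I−φ)·Δt = d  ⇒  (6.7+6.6+6.3 − 3φ)·1 = 14.4
φ = (19.60 − 14.4/1) / 3 = 1.73 mm/h.

φ ≈ 1.73 mm/h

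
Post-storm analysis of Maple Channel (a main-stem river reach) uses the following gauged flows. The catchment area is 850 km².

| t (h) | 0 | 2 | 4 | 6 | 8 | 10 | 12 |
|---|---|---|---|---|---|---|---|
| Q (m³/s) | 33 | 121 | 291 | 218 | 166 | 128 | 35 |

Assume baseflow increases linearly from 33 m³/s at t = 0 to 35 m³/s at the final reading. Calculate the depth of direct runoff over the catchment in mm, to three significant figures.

d ≈ 6.39 mm

Direct runoff: 0.00, 87.67, 257.33, 184.00, 131.67, 93.33, 0.00 m³/s; ΣQ_DR = 754.0 m³/s.
V = ΣQ_DR · Δt = 754.0 × 7200 s = 5.429 × 10^6 m³.
Over A = 850 km², depth = V / A = 6.39 mm.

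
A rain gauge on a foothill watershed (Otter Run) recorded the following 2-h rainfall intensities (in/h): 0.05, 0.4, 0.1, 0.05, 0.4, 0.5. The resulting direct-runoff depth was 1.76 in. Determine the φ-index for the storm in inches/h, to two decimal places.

φ ≈ 0.14 in/h

Only the 3 blocks with intensity above φ contribute runoff: 0.4, 0.4, 0.5 in/h.
Σ(I−φ)·Δt = d  ⇒  (0.4+0.4+0.5 − 3φ)·2 = 1.76
φ = (1.300 − 1.76/2) / 3 = 0.14 in/h.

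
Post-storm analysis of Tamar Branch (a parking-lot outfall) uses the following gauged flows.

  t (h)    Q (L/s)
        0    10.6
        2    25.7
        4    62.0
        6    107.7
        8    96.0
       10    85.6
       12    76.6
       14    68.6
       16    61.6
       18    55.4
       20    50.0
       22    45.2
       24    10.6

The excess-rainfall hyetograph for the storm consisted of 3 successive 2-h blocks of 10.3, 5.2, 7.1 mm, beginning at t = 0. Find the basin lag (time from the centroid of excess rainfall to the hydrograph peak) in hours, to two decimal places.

t_L ≈ 3.28 h

Centroid of excess rainfall: t_c = Σ P_i·t̄_i / ΣP_i = 2.7168 h (block centres at 1, 3, 5 h).
Hydrograph peak occurs at t = 6 h, so basin lag t_L = 6 − 2.7168 = 3.28 h.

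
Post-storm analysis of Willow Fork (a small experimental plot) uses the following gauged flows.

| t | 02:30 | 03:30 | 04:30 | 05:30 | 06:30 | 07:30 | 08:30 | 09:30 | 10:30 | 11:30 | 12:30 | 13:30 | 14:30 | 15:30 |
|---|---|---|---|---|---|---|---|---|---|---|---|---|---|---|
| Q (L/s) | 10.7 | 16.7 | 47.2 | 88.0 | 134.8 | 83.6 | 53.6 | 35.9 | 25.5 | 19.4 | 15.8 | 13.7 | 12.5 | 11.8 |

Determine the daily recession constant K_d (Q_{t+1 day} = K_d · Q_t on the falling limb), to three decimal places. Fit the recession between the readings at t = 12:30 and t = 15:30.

K_d ≈ 0.097

Between t = 12:30 and t = 15:30 the flow falls from 15.8 to 11.8 L/s over 3×1 h = 3 h.
Per-interval ratio K = (11.8/15.8)^(1/3) = 0.9073; K_d = K^(24/1) = 0.097.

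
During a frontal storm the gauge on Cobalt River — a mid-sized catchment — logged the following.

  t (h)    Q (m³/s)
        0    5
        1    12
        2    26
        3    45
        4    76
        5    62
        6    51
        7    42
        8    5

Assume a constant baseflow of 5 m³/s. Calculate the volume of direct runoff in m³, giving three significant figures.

Direct-runoff ordinates (Q − Q_b): 0.0, 7.0, 21.0, 40.0, 71.0, 57.0, 46.0, 37.0, 0.0 m³/s.
ΣQ_DR = 279.0 m³/s.
With Δt = 1 h = 3600 s, V = ΣQ_DR · Δt = 279.0 × 3600 = 1.00 × 10^6 m³.

V ≈ 1.00 × 10^6 m³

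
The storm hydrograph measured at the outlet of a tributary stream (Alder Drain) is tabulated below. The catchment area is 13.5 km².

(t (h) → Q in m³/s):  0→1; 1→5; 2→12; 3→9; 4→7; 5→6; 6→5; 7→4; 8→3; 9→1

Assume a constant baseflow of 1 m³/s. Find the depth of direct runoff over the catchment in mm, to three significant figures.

d ≈ 11.5 mm

Direct runoff: 0.0, 4.0, 11.0, 8.0, 6.0, 5.0, 4.0, 3.0, 2.0, 0.0 m³/s; ΣQ_DR = 43.00 m³/s.
V = ΣQ_DR · Δt = 43.00 × 3600 s = 1.548 × 10^5 m³.
Over A = 13.5 km², depth = V / A = 11.5 mm.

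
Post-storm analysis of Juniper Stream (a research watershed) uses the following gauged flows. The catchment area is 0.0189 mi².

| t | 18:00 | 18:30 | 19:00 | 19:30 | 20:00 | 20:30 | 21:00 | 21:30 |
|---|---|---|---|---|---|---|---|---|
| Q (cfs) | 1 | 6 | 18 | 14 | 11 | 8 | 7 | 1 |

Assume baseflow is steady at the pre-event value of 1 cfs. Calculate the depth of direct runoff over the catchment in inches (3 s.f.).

Direct runoff: 0.0, 5.0, 17.0, 13.0, 10.0, 7.0, 6.0, 0.0 cfs; ΣQ_DR = 58.00 cfs.
V = ΣQ_DR · Δt = 58.00 × 1800 s = 1.044 × 10^5 ft³.
Over A = 0.0189 mi², depth = V / A = 2.38 in.

d ≈ 2.38 in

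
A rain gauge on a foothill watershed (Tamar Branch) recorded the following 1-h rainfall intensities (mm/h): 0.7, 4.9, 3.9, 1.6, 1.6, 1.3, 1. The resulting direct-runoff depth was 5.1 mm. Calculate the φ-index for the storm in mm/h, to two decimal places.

φ ≈ 1.85 mm/h

Only the 2 blocks with intensity above φ contribute runoff: 4.9, 3.9 mm/h.
Σ(I−φ)·Δt = d  ⇒  (4.9+3.9 − 2φ)·1 = 5.1
φ = (8.800 − 5.1/1) / 2 = 1.85 mm/h.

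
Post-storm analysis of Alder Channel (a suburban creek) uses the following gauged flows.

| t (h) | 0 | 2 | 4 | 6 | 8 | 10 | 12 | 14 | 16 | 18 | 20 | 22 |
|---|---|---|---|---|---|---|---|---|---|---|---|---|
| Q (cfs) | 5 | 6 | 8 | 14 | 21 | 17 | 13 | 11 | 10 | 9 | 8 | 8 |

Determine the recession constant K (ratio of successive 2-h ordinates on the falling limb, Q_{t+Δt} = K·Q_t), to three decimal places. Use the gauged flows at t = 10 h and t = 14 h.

K ≈ 0.804

Using the recession-limb readings at t = 10 h and t = 14 h: Q falls from 17 to 11 cfs over 2 intervals.
K = (Q₂/Q₁)^(1/2) = (11/17)^(1/2) = 0.804.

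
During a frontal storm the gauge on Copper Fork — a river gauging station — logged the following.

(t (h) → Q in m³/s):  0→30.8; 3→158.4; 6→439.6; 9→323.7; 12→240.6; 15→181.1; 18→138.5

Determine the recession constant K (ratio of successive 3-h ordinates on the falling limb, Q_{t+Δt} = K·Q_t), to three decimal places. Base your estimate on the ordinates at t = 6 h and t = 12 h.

Using the recession-limb readings at t = 6 h and t = 12 h: Q falls from 439.6 to 240.6 m³/s over 2 intervals.
K = (Q₂/Q₁)^(1/2) = (240.6/439.6)^(1/2) = 0.740.

K ≈ 0.740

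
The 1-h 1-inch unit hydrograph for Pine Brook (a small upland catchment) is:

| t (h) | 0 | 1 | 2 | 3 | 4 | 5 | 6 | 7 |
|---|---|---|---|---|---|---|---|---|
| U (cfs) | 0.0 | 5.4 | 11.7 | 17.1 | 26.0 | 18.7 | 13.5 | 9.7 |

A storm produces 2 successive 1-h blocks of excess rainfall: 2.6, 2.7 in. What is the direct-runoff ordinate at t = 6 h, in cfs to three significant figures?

By discrete convolution, Q_j = Σ (P_i / 1 in) · U_{j−i}.
At t = 6 h (j=6): Q = (2.6/1)·13.5 + (2.7/1)·18.7 = 85.6 cfs.

Q ≈ 85.6 cfs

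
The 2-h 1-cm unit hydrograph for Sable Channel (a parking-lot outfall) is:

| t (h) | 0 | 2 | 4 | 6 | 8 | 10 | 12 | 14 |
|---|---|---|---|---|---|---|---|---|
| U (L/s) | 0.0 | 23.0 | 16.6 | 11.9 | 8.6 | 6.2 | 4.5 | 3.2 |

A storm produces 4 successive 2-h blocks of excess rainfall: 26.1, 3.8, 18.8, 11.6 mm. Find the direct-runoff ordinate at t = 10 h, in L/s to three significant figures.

Q ≈ 61.1 L/s

By discrete convolution, Q_j = Σ (P_i / 10 mm) · U_{j−i}.
At t = 10 h (j=5): Q = (26.1/10)·6.2 + (3.8/10)·8.6 + (18.8/10)·11.9 + (11.6/10)·16.6 = 61.1 L/s.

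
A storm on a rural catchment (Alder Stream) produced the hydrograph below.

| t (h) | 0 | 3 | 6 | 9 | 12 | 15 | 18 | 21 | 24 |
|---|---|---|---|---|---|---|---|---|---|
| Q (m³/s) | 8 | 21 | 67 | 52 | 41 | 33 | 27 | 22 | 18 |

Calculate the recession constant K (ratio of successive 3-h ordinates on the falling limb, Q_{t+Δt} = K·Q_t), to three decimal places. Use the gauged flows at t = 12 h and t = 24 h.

K ≈ 0.814

Using the recession-limb readings at t = 12 h and t = 24 h: Q falls from 41 to 18 m³/s over 4 intervals.
K = (Q₂/Q₁)^(1/4) = (18/41)^(1/4) = 0.814.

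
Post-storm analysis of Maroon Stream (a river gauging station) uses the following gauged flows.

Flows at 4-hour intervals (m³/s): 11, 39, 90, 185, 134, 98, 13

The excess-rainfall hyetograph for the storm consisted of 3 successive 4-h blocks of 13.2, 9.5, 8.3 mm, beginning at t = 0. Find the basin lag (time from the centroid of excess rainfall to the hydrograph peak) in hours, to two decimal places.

t_L ≈ 6.63 h

Centroid of excess rainfall: t_c = Σ P_i·t̄_i / ΣP_i = 5.3677 h (block centres at 2, 6, 10 h).
Hydrograph peak occurs at t = 12 h, so basin lag t_L = 12 − 5.3677 = 6.63 h.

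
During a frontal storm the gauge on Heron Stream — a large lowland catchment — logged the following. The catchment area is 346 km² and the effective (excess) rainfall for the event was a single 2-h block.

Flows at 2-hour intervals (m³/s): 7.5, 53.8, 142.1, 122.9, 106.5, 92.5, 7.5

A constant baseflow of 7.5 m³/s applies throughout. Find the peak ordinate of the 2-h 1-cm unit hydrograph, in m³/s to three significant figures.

U_p ≈ 135 m³/s

Direct runoff: 0.0, 46.3, 134.6, 115.4, 99.0, 85.0, 0.0 m³/s; ΣQ_DR = 480.3 m³/s, peak = 134.6 m³/s.
Runoff depth d = ΣQ_DR·Δt / A = 480.3 × 7200 / (346 km²) = 9.995 mm.
The 1-cm UH is the DRH scaled by (10 mm)/d, so U_p = 134.6 × 10/9.995 = 135 m³/s.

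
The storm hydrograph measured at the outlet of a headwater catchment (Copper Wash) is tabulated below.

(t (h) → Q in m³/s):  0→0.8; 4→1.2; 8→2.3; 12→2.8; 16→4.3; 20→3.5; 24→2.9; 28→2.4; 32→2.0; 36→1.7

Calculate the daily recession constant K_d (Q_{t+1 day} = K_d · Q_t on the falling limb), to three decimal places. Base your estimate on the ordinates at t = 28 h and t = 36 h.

K_d ≈ 0.355

Between t = 28 h and t = 36 h the flow falls from 2.4 to 1.7 m³/s over 2×4 h = 8 h.
Per-interval ratio K = (1.7/2.4)^(1/2) = 0.8416; K_d = K^(24/4) = 0.355.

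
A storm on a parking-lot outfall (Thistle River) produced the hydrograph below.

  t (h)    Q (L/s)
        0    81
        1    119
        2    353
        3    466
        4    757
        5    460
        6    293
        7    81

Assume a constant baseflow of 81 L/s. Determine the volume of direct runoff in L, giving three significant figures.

Direct-runoff ordinates (Q − Q_b): 0.0, 38.0, 272.0, 385.0, 676.0, 379.0, 212.0, 0.0 L/s.
ΣQ_DR = 1962 L/s.
With Δt = 1 h = 3600 s, V = ΣQ_DR · Δt = 1962 × 3600 = 7.06 × 10^6 L.

V ≈ 7.06 × 10^6 L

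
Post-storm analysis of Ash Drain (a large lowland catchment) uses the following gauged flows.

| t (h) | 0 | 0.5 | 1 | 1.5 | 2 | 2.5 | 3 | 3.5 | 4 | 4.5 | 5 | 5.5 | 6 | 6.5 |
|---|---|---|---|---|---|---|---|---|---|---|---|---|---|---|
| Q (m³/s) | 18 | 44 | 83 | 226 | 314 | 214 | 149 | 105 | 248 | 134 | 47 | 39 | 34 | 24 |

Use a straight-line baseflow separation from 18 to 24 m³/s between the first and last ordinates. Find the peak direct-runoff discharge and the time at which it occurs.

Q_p = 294.15 m³/s at t = 2 h

Subtracting baseflow gives direct-runoff ordinates: 0.00, 25.54, 64.08, 206.62, 294.15, 193.69, 128.23, 83.77, 226.31, 111.85, 24.38, 15.92, 10.46, 0.00 m³/s.
The maximum is 294.15 m³/s, occurring at the reading for t = 2 h.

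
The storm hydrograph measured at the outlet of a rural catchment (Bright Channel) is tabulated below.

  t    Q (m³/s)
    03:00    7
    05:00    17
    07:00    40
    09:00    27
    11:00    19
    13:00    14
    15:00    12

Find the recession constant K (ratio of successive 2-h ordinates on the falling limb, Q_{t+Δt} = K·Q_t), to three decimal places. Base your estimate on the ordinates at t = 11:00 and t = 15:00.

K ≈ 0.795

Using the recession-limb readings at t = 11:00 and t = 15:00: Q falls from 19 to 12 m³/s over 2 intervals.
K = (Q₂/Q₁)^(1/2) = (12/19)^(1/2) = 0.795.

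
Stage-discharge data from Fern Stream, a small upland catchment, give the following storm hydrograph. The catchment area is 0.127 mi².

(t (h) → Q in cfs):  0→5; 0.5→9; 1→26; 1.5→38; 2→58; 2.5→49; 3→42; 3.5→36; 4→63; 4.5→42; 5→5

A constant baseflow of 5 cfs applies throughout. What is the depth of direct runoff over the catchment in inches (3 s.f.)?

d ≈ 1.94 in

Direct runoff: 0.0, 4.0, 21.0, 33.0, 53.0, 44.0, 37.0, 31.0, 58.0, 37.0, 0.0 cfs; ΣQ_DR = 318.0 cfs.
V = ΣQ_DR · Δt = 318.0 × 1800 s = 5.724 × 10^5 ft³.
Over A = 0.127 mi², depth = V / A = 1.94 in.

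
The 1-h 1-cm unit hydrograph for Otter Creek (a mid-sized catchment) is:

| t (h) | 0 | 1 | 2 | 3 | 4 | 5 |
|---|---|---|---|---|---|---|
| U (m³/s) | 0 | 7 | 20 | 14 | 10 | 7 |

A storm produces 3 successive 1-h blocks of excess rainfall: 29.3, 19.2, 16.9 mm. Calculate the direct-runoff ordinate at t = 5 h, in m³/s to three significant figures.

Q ≈ 63.4 m³/s

By discrete convolution, Q_j = Σ (P_i / 10 mm) · U_{j−i}.
At t = 5 h (j=5): Q = (29.3/10)·7 + (19.2/10)·10 + (16.9/10)·14 = 63.4 m³/s.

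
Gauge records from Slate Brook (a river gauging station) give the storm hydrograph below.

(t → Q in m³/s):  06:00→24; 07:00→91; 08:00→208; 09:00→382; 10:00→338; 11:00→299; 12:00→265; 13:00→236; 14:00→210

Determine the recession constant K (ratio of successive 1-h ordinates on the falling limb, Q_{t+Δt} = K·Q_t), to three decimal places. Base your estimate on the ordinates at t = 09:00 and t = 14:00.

K ≈ 0.887

Using the recession-limb readings at t = 09:00 and t = 14:00: Q falls from 382 to 210 m³/s over 5 intervals.
K = (Q₂/Q₁)^(1/5) = (210/382)^(1/5) = 0.887.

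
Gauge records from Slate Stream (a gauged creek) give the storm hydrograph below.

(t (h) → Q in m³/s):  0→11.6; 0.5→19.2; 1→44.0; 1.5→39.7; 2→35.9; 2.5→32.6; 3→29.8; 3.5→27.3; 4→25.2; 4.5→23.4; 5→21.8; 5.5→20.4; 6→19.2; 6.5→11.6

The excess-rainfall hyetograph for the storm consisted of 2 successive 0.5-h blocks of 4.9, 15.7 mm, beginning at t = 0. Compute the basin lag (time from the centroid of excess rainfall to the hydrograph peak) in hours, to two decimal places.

Centroid of excess rainfall: t_c = Σ P_i·t̄_i / ΣP_i = 0.6311 h (block centres at 0.25, 0.75 h).
Hydrograph peak occurs at t = 1 h, so basin lag t_L = 1 − 0.6311 = 0.37 h.

t_L ≈ 0.37 h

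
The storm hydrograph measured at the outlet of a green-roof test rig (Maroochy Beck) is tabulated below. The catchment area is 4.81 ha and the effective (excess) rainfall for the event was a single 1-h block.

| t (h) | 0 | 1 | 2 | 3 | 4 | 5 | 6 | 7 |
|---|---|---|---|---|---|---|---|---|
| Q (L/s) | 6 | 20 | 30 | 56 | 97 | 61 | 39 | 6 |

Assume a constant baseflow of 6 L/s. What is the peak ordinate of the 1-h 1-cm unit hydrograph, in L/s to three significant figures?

Direct runoff: 0.0, 14.0, 24.0, 50.0, 91.0, 55.0, 33.0, 0.0 L/s; ΣQ_DR = 267.0 L/s, peak = 91.0 L/s.
Runoff depth d = ΣQ_DR·Δt / A = 267.0 × 3600 / (4.81 ha) = 19.98 mm.
The 1-cm UH is the DRH scaled by (10 mm)/d, so U_p = 91.0 × 10/19.98 = 45.5 L/s.

U_p ≈ 45.5 L/s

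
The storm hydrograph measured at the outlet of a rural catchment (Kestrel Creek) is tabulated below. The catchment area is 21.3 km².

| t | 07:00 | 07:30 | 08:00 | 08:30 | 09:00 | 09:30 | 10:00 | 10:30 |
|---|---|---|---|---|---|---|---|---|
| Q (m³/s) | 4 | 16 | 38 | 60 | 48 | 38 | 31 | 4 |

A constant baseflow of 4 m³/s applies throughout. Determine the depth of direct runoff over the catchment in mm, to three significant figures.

d ≈ 17.5 mm

Direct runoff: 0.0, 12.0, 34.0, 56.0, 44.0, 34.0, 27.0, 0.0 m³/s; ΣQ_DR = 207.0 m³/s.
V = ΣQ_DR · Δt = 207.0 × 1800 s = 3.726 × 10^5 m³.
Over A = 21.3 km², depth = V / A = 17.5 mm.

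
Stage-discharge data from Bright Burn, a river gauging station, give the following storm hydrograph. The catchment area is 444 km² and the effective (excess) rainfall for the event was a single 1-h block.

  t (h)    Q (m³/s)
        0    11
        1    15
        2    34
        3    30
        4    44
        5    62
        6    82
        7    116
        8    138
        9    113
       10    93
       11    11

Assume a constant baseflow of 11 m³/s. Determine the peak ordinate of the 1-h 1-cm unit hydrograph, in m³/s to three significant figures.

U_p ≈ 254 m³/s

Direct runoff: 0.0, 4.0, 23.0, 19.0, 33.0, 51.0, 71.0, 105.0, 127.0, 102.0, 82.0, 0.0 m³/s; ΣQ_DR = 617.0 m³/s, peak = 127.0 m³/s.
Runoff depth d = ΣQ_DR·Δt / A = 617.0 × 3600 / (444 km²) = 5.003 mm.
The 1-cm UH is the DRH scaled by (10 mm)/d, so U_p = 127.0 × 10/5.003 = 254 m³/s.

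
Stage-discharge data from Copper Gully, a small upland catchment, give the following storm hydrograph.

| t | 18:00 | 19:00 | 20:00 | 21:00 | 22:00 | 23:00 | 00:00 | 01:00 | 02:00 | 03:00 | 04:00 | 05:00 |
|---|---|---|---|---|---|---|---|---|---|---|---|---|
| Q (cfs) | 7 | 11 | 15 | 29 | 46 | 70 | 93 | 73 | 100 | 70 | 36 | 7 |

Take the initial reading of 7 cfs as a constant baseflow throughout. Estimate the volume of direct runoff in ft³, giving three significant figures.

V ≈ 1.70 × 10^6 ft³

Direct-runoff ordinates (Q − Q_b): 0.0, 4.0, 8.0, 22.0, 39.0, 63.0, 86.0, 66.0, 93.0, 63.0, 29.0, 0.0 cfs.
ΣQ_DR = 473.0 cfs.
With Δt = 1 h = 3600 s, V = ΣQ_DR · Δt = 473.0 × 3600 = 1.70 × 10^6 ft³.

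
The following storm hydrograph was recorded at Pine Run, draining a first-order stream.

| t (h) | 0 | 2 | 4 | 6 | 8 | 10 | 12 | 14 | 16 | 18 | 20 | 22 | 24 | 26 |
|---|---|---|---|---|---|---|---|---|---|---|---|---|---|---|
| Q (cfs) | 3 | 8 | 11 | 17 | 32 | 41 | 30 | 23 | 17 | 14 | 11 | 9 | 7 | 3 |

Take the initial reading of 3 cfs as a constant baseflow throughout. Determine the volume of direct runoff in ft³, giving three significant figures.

V ≈ 1.32 × 10^6 ft³

Direct-runoff ordinates (Q − Q_b): 0.0, 5.0, 8.0, 14.0, 29.0, 38.0, 27.0, 20.0, 14.0, 11.0, 8.0, 6.0, 4.0, 0.0 cfs.
ΣQ_DR = 184.0 cfs.
With Δt = 2 h = 7200 s, V = ΣQ_DR · Δt = 184.0 × 7200 = 1.32 × 10^6 ft³.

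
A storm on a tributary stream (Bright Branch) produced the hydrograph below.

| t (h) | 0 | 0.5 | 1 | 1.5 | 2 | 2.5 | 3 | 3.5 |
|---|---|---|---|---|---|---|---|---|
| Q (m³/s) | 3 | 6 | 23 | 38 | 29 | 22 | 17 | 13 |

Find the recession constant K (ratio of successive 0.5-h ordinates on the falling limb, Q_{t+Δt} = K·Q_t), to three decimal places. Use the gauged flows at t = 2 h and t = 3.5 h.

Using the recession-limb readings at t = 2 h and t = 3.5 h: Q falls from 29 to 13 m³/s over 3 intervals.
K = (Q₂/Q₁)^(1/3) = (13/29)^(1/3) = 0.765.

K ≈ 0.765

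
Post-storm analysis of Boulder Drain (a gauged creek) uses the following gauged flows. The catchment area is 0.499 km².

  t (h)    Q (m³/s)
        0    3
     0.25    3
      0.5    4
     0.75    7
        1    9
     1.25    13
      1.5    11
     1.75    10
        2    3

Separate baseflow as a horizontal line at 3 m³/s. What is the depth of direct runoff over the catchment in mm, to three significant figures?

Direct runoff: 0.0, 0.0, 1.0, 4.0, 6.0, 10.0, 8.0, 7.0, 0.0 m³/s; ΣQ_DR = 36.00 m³/s.
V = ΣQ_DR · Δt = 36.00 × 900 s = 32400 m³.
Over A = 0.499 km², depth = V / A = 64.9 mm.

d ≈ 64.9 mm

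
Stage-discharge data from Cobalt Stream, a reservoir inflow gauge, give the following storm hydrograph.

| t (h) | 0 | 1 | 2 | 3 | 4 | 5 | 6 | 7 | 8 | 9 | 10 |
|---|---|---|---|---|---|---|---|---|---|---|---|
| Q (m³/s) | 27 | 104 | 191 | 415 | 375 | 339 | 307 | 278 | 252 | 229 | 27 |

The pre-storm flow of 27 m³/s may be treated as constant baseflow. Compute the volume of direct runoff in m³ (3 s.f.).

Direct-runoff ordinates (Q − Q_b): 0.0, 77.0, 164.0, 388.0, 348.0, 312.0, 280.0, 251.0, 225.0, 202.0, 0.0 m³/s.
ΣQ_DR = 2247 m³/s.
With Δt = 1 h = 3600 s, V = ΣQ_DR · Δt = 2247 × 3600 = 8.09 × 10^6 m³.

V ≈ 8.09 × 10^6 m³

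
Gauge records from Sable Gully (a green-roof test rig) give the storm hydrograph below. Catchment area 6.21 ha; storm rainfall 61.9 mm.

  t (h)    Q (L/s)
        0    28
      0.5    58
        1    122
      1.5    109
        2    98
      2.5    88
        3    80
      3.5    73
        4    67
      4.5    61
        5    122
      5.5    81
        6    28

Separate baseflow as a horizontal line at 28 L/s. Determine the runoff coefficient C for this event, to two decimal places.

ΣQ_DR = 651.0 L/s; V = ΣQ_DR·Δt = 1.172 × 10^6 L.
Runoff depth d = V / A = 18.87 mm.
C = d / P = 18.87 / 61.9 = 0.30.

C ≈ 0.30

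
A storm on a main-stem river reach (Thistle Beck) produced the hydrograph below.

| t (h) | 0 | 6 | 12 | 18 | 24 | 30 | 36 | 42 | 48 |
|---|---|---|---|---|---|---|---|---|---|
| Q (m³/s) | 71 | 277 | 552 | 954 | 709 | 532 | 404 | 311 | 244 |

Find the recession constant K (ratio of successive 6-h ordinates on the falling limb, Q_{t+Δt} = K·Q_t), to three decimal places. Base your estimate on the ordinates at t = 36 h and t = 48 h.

Using the recession-limb readings at t = 36 h and t = 48 h: Q falls from 404 to 244 m³/s over 2 intervals.
K = (Q₂/Q₁)^(1/2) = (244/404)^(1/2) = 0.777.

K ≈ 0.777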